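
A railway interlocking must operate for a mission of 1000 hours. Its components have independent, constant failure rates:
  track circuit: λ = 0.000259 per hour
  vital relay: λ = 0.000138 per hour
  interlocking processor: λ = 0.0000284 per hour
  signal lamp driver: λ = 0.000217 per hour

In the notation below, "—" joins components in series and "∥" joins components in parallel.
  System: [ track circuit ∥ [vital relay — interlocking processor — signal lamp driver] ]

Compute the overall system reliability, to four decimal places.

R(track circuit) = exp(−0.000259 × 1000) = 0.771823
R(vital relay) = exp(−0.000138 × 1000) = 0.871099
R(interlocking processor) = exp(−0.0000284 × 1000) = 0.971999
R(signal lamp driver) = exp(−0.000217 × 1000) = 0.804930
Series (vital relay, interlocking processor, and signal lamp driver): 0.871099 × 0.971999 × 0.804930 = 0.681540
Parallel (track circuit and [0.681540]): 1 − (1 − 0.771823)(1 − 0.681540) = 0.9273

0.9273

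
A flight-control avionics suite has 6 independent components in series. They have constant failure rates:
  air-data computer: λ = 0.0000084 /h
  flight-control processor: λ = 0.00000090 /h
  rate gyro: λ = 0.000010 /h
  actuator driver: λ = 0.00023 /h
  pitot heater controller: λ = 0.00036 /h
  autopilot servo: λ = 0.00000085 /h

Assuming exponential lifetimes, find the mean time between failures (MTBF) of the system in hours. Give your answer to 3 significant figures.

1640

Series of exponential components: λ_sys = Σ λ_i
λ_sys = 0.0000084 + 0.00000090 + 0.000010 + 0.00023 + 0.00036 + 0.00000085 = 6.1015e-04 /h
MTBF = 1 / λ_sys = 1640 h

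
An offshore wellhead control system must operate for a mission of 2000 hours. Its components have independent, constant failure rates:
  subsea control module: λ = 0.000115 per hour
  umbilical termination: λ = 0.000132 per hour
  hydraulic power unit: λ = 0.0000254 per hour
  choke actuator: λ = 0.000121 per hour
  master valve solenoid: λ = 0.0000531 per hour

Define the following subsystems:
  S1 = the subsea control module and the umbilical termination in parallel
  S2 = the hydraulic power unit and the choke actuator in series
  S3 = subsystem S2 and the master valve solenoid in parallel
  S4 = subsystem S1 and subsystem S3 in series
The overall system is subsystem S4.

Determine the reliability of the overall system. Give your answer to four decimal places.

0.9280

R(subsea control module) = exp(−0.000115 × 2000) = 0.794534
R(umbilical termination) = exp(−0.000132 × 2000) = 0.767974
R(hydraulic power unit) = exp(−0.0000254 × 2000) = 0.950469
R(choke actuator) = exp(−0.000121 × 2000) = 0.785056
R(master valve solenoid) = exp(−0.0000531 × 2000) = 0.899245
Parallel (subsea control module and umbilical termination): 1 − (1 − 0.794534)(1 − 0.767974) = 0.952327
Series (hydraulic power unit and choke actuator): 0.950469 × 0.785056 = 0.746171
Parallel ([0.746171] and master valve solenoid): 1 − (1 − 0.746171)(1 − 0.899245) = 0.974425
Series ([0.952327] and [0.974425]): 0.952327 × 0.974425 = 0.9280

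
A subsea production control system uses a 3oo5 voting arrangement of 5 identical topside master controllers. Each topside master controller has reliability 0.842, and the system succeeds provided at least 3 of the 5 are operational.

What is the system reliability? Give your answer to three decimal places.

0.969

R = Σ_{i=3}^{5} C(5,i) p^i (1−p)^{5−i} with p = 0.842
C(5,3)·0.842^3·0.158^2 = 0.14902
C(5,4)·0.842^4·0.158^1 = 0.39708
C(5,5)·0.842^5·0.158^0 = 0.42321
Sum = 0.969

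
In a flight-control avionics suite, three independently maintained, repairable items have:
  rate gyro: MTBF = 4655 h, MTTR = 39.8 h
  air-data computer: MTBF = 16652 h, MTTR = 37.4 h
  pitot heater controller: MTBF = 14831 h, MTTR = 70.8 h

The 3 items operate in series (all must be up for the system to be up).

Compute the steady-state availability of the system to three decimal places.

0.985

A(rate gyro) = MTBF/(MTBF+MTTR) = 4655/(4655+39.8) = 0.991523
A(air-data computer) = MTBF/(MTBF+MTTR) = 16652/(16652+37.4) = 0.997759
A(pitot heater controller) = MTBF/(MTBF+MTTR) = 14831/(14831+70.8) = 0.995249
Series availability: 0.991523 × 0.997759 × 0.995249 = 0.985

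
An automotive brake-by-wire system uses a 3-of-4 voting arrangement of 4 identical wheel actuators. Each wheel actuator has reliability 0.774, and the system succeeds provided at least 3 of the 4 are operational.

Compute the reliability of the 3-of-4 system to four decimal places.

R = Σ_{i=3}^{4} C(4,i) p^i (1−p)^{4−i} with p = 0.774
C(4,3)·0.774^3·0.226^1 = 0.419171
C(4,4)·0.774^4·0.226^0 = 0.358892
Sum = 0.7781

0.7781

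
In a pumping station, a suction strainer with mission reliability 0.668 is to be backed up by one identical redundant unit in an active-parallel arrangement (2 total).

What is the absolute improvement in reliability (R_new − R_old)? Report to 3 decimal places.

0.222

R_before = 0.668
R_after = 1 − (1 − 0.668)^2 = 0.890
ΔR = 0.890 − 0.668 = 0.222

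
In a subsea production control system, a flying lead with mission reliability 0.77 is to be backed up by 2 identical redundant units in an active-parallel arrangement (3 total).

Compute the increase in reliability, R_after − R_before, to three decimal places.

R_before = 0.77
R_after = 1 − (1 − 0.77)^3 = 0.988
ΔR = 0.988 − 0.77 = 0.218

0.218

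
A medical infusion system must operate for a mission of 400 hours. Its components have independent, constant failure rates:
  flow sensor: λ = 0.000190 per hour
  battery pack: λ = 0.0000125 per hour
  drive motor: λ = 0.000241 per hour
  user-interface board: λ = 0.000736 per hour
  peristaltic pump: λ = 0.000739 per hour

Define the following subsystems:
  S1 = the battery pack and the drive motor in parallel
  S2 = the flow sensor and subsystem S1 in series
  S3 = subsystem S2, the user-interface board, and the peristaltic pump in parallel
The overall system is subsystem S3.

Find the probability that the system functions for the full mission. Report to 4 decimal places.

0.9952

R(flow sensor) = exp(−0.000190 × 400) = 0.926816
R(battery pack) = exp(−0.0000125 × 400) = 0.995012
R(drive motor) = exp(−0.000241 × 400) = 0.908101
R(user-interface board) = exp(−0.000736 × 400) = 0.744978
R(peristaltic pump) = exp(−0.000739 × 400) = 0.744085
Parallel (battery pack and drive motor): 1 − (1 − 0.995012)(1 − 0.908101) = 0.999542
Series (flow sensor and [0.999542]): 0.926816 × 0.999542 = 0.926392
Parallel ([0.926392], user-interface board, and peristaltic pump): 1 − (1 − 0.926392)(1 − 0.744978)(1 − 0.744085) = 0.9952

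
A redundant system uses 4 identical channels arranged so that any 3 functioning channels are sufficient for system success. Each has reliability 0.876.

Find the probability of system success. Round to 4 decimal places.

R = Σ_{i=3}^{4} C(4,i) p^i (1−p)^{4−i} with p = 0.876
C(4,3)·0.876^3·0.124^1 = 0.333422
C(4,4)·0.876^4·0.124^0 = 0.588866
Sum = 0.9223

0.9223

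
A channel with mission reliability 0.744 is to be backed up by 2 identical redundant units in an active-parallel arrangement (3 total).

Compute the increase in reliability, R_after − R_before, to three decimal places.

R_before = 0.744
R_after = 1 − (1 − 0.744)^3 = 0.983
ΔR = 0.983 − 0.744 = 0.239

0.239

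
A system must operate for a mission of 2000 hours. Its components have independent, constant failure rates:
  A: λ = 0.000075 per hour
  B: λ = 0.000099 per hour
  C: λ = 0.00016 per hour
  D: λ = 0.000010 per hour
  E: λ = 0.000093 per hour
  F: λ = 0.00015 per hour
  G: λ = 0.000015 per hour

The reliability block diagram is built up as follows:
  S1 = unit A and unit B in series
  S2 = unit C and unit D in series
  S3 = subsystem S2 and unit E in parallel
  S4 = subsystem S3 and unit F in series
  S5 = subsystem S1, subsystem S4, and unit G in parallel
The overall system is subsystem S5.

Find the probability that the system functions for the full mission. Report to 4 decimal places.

0.9974

R(A) = exp(−0.000075 × 2000) = 0.860708
R(B) = exp(−0.000099 × 2000) = 0.820370
R(C) = exp(−0.00016 × 2000) = 0.726149
R(D) = exp(−0.000010 × 2000) = 0.980199
R(E) = exp(−0.000093 × 2000) = 0.830274
R(F) = exp(−0.00015 × 2000) = 0.740818
R(G) = exp(−0.000015 × 2000) = 0.970446
Series (A and B): 0.860708 × 0.820370 = 0.706099
Series (C and D): 0.726149 × 0.980199 = 0.711771
Parallel ([0.711771] and E): 1 − (1 − 0.711771)(1 − 0.830274) = 0.951080
Series ([0.951080] and F): 0.951080 × 0.740818 = 0.704577
Parallel ([0.706099], [0.704577], and G): 1 − (1 − 0.706099)(1 − 0.704577)(1 − 0.970446) = 0.9974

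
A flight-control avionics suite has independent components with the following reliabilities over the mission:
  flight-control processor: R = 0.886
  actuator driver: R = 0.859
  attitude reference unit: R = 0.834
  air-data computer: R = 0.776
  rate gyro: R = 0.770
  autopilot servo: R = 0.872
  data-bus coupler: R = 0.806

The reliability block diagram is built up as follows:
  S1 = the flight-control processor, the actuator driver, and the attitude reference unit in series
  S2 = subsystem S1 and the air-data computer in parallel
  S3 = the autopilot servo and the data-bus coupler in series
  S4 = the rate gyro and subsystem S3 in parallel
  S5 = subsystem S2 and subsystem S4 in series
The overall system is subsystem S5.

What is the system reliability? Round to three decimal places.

0.855

Series (flight-control processor, actuator driver, and attitude reference unit): 0.88600 × 0.85900 × 0.83400 = 0.63474
Parallel ([0.63474] and air-data computer): 1 − (1 − 0.63474)(1 − 0.77600) = 0.91818
Series (autopilot servo and data-bus coupler): 0.87200 × 0.80600 = 0.70283
Parallel (rate gyro and [0.70283]): 1 − (1 − 0.77000)(1 − 0.70283) = 0.93165
Series ([0.91818] and [0.93165]): 0.91818 × 0.93165 = 0.855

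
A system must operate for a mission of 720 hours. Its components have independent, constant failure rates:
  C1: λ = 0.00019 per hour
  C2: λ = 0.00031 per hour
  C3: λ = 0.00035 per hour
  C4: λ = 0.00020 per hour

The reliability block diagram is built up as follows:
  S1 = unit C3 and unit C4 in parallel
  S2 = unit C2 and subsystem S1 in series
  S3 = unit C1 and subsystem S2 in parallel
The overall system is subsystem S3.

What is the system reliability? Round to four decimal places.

R(C1) = exp(−0.00019 × 720) = 0.872145
R(C2) = exp(−0.00031 × 720) = 0.799955
R(C3) = exp(−0.00035 × 720) = 0.777245
R(C4) = exp(−0.00020 × 720) = 0.865888
Parallel (C3 and C4): 1 − (1 − 0.777245)(1 − 0.865888) = 0.970126
Series (C2 and [0.970126]): 0.799955 × 0.970126 = 0.776057
Parallel (C1 and [0.776057]): 1 − (1 − 0.872145)(1 − 0.776057) = 0.9714

0.9714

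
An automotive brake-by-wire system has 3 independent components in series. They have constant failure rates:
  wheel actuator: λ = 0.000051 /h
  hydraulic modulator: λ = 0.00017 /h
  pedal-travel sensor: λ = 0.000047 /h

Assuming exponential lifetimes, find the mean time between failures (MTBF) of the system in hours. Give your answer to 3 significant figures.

3730

Series of exponential components: λ_sys = Σ λ_i
λ_sys = 0.000051 + 0.00017 + 0.000047 = 2.6800e-04 /h
MTBF = 1 / λ_sys = 3730 h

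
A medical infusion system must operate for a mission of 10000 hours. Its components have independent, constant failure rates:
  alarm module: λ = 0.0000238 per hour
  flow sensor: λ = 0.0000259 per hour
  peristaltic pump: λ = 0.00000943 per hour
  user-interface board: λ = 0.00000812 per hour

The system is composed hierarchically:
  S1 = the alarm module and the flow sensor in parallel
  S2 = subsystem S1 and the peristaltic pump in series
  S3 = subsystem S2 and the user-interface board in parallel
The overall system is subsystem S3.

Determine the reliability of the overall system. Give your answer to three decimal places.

0.990

R(alarm module) = exp(−0.0000238 × 10000) = 0.78820
R(flow sensor) = exp(−0.0000259 × 10000) = 0.77182
R(peristaltic pump) = exp(−0.00000943 × 10000) = 0.91001
R(user-interface board) = exp(−0.00000812 × 10000) = 0.92201
Parallel (alarm module and flow sensor): 1 − (1 − 0.78820)(1 − 0.77182) = 0.95167
Series ([0.95167] and peristaltic pump): 0.95167 × 0.91001 = 0.86603
Parallel ([0.86603] and user-interface board): 1 − (1 − 0.86603)(1 − 0.92201) = 0.990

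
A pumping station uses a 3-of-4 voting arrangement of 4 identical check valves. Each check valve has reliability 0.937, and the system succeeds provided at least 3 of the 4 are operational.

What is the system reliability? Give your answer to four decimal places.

0.9781

R = Σ_{i=3}^{4} C(4,i) p^i (1−p)^{4−i} with p = 0.937
C(4,3)·0.937^3·0.063^1 = 0.207310
C(4,4)·0.937^4·0.063^0 = 0.770830
Sum = 0.9781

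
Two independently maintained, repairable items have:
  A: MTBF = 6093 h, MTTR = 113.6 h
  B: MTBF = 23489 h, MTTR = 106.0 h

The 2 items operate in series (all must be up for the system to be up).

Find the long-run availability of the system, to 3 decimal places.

A(A) = MTBF/(MTBF+MTTR) = 6093/(6093+113.6) = 0.981697
A(B) = MTBF/(MTBF+MTTR) = 23489/(23489+106.0) = 0.995508
Series availability: 0.981697 × 0.995508 = 0.977

0.977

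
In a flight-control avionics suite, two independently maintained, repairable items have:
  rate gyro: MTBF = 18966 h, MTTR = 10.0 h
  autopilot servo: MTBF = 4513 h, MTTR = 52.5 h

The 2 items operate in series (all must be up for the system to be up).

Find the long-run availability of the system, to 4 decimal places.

A(rate gyro) = MTBF/(MTBF+MTTR) = 18966/(18966+10.0) = 0.999473
A(autopilot servo) = MTBF/(MTBF+MTTR) = 4513/(4513+52.5) = 0.988501
Series availability: 0.999473 × 0.988501 = 0.9880

0.9880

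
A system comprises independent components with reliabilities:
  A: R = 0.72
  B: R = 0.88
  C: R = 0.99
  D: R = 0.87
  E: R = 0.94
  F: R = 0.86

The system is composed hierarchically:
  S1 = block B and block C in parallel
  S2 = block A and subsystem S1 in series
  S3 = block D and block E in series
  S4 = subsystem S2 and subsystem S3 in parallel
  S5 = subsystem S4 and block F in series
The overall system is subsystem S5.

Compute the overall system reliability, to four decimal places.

Parallel (B and C): 1 − (1 − 0.880000)(1 − 0.990000) = 0.998800
Series (A and [0.998800]): 0.720000 × 0.998800 = 0.719136
Series (D and E): 0.870000 × 0.940000 = 0.817800
Parallel ([0.719136] and [0.817800]): 1 − (1 − 0.719136)(1 − 0.817800) = 0.948827
Series ([0.948827] and F): 0.948827 × 0.860000 = 0.8160

0.8160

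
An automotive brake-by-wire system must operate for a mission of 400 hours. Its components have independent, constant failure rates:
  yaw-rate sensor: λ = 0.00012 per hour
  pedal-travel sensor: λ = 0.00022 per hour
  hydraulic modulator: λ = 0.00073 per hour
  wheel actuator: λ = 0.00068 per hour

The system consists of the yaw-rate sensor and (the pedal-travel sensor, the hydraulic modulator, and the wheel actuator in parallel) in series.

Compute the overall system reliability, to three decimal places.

0.948

R(yaw-rate sensor) = exp(−0.00012 × 400) = 0.95313
R(pedal-travel sensor) = exp(−0.00022 × 400) = 0.91576
R(hydraulic modulator) = exp(−0.00073 × 400) = 0.74677
R(wheel actuator) = exp(−0.00068 × 400) = 0.76185
Parallel (pedal-travel sensor, hydraulic modulator, and wheel actuator): 1 − (1 − 0.91576)(1 − 0.74677)(1 − 0.76185) = 0.99492
Series (yaw-rate sensor and [0.99492]): 0.95313 × 0.99492 = 0.948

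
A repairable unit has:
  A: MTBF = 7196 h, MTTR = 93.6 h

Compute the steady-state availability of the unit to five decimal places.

0.98716

A(A) = MTBF/(MTBF+MTTR) = 7196/(7196+93.6) = 0.98716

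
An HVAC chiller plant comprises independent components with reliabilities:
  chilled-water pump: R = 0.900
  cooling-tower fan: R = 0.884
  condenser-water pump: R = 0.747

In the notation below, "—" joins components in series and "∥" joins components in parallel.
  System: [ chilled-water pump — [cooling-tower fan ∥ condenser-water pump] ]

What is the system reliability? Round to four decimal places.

Parallel (cooling-tower fan and condenser-water pump): 1 − (1 − 0.884000)(1 − 0.747000) = 0.970652
Series (chilled-water pump and [0.970652]): 0.900000 × 0.970652 = 0.8736

0.8736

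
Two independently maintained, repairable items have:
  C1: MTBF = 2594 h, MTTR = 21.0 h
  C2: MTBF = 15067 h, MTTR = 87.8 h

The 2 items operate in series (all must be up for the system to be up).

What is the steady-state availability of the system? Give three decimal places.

0.986

A(C1) = MTBF/(MTBF+MTTR) = 2594/(2594+21.0) = 0.991969
A(C2) = MTBF/(MTBF+MTTR) = 15067/(15067+87.8) = 0.994206
Series availability: 0.991969 × 0.994206 = 0.986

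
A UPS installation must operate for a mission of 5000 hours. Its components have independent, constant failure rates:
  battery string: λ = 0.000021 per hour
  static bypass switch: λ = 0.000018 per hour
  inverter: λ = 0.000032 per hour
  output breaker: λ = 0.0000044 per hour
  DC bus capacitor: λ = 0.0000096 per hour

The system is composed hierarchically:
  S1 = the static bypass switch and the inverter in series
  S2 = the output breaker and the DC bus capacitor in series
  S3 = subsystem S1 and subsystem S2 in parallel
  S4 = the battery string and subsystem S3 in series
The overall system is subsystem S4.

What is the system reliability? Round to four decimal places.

0.8869

R(battery string) = exp(−0.000021 × 5000) = 0.900325
R(static bypass switch) = exp(−0.000018 × 5000) = 0.913931
R(inverter) = exp(−0.000032 × 5000) = 0.852144
R(output breaker) = exp(−0.0000044 × 5000) = 0.978240
R(DC bus capacitor) = exp(−0.0000096 × 5000) = 0.953134
Series (static bypass switch and inverter): 0.913931 × 0.852144 = 0.778801
Series (output breaker and DC bus capacitor): 0.978240 × 0.953134 = 0.932394
Parallel ([0.778801] and [0.932394]): 1 − (1 − 0.778801)(1 − 0.932394) = 0.985046
Series (battery string and [0.985046]): 0.900325 × 0.985046 = 0.8869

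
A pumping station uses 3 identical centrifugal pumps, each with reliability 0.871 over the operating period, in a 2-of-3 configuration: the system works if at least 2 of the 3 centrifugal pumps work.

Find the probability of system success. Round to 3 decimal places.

R = Σ_{i=2}^{3} C(3,i) p^i (1−p)^{3−i} with p = 0.871
C(3,2)·0.871^2·0.129^1 = 0.29359
C(3,3)·0.871^3·0.129^0 = 0.66078
Sum = 0.954

0.954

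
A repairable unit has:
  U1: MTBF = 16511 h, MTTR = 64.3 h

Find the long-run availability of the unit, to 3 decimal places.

A(U1) = MTBF/(MTBF+MTTR) = 16511/(16511+64.3) = 0.996

0.996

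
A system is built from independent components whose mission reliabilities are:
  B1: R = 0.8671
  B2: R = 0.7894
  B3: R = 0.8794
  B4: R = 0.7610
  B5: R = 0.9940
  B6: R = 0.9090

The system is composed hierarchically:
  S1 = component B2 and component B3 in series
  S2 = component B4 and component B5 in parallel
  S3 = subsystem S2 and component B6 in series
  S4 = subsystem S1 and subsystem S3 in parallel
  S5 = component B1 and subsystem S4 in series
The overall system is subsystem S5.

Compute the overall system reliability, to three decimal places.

0.843

Series (B2 and B3): 0.78940 × 0.87940 = 0.69420
Parallel (B4 and B5): 1 − (1 − 0.76100)(1 − 0.99400) = 0.99857
Series ([0.99857] and B6): 0.99857 × 0.90900 = 0.90770
Parallel ([0.69420] and [0.90770]): 1 − (1 − 0.69420)(1 − 0.90770) = 0.97177
Series (B1 and [0.97177]): 0.86710 × 0.97177 = 0.843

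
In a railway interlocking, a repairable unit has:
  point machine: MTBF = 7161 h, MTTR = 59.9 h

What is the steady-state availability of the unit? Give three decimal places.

0.992

A(point machine) = MTBF/(MTBF+MTTR) = 7161/(7161+59.9) = 0.992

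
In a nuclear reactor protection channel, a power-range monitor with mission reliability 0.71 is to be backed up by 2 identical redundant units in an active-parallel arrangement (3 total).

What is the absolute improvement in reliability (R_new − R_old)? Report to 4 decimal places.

R_before = 0.71
R_after = 1 − (1 − 0.71)^3 = 0.9756
ΔR = 0.9756 − 0.71 = 0.2656

0.2656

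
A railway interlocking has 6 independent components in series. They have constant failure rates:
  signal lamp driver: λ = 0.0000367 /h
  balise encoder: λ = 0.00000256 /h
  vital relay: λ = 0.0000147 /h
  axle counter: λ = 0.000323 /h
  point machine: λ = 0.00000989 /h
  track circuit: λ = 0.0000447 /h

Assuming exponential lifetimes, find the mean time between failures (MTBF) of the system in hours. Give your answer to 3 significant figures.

Series of exponential components: λ_sys = Σ λ_i
λ_sys = 0.0000367 + 0.00000256 + 0.0000147 + 0.000323 + 0.00000989 + 0.0000447 = 4.3155e-04 /h
MTBF = 1 / λ_sys = 2320 h

2320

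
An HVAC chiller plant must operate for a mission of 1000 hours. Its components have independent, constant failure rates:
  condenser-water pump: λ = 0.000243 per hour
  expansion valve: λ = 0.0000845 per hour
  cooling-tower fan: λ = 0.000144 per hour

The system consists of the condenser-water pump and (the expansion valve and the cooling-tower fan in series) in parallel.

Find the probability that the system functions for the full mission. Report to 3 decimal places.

R(condenser-water pump) = exp(−0.000243 × 1000) = 0.78427
R(expansion valve) = exp(−0.0000845 × 1000) = 0.91897
R(cooling-tower fan) = exp(−0.000144 × 1000) = 0.86589
Series (expansion valve and cooling-tower fan): 0.91897 × 0.86589 = 0.79573
Parallel (condenser-water pump and [0.79573]): 1 − (1 − 0.78427)(1 − 0.79573) = 0.956

0.956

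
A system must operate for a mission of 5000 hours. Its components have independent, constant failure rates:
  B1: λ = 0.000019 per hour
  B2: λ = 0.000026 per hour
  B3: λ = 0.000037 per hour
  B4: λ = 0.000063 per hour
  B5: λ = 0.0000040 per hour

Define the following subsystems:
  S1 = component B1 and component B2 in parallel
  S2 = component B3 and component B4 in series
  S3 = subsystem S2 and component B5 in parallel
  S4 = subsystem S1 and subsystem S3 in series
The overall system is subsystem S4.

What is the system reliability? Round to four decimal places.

R(B1) = exp(−0.000019 × 5000) = 0.909373
R(B2) = exp(−0.000026 × 5000) = 0.878095
R(B3) = exp(−0.000037 × 5000) = 0.831104
R(B4) = exp(−0.000063 × 5000) = 0.729789
R(B5) = exp(−0.0000040 × 5000) = 0.980199
Parallel (B1 and B2): 1 − (1 − 0.909373)(1 − 0.878095) = 0.988952
Series (B3 and B4): 0.831104 × 0.729789 = 0.606531
Parallel ([0.606531] and B5): 1 − (1 − 0.606531)(1 − 0.980199) = 0.992209
Series ([0.988952] and [0.992209]): 0.988952 × 0.992209 = 0.9812

0.9812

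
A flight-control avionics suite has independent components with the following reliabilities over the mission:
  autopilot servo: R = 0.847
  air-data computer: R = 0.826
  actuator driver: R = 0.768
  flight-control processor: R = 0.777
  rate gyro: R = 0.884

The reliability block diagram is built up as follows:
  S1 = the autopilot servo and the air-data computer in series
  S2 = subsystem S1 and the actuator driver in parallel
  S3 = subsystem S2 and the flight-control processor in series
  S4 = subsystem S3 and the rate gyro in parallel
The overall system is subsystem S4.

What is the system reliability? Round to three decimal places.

Series (autopilot servo and air-data computer): 0.84700 × 0.82600 = 0.69962
Parallel ([0.69962] and actuator driver): 1 − (1 − 0.69962)(1 − 0.76800) = 0.93031
Series ([0.93031] and flight-control processor): 0.93031 × 0.77700 = 0.72285
Parallel ([0.72285] and rate gyro): 1 − (1 − 0.72285)(1 − 0.88400) = 0.968

0.968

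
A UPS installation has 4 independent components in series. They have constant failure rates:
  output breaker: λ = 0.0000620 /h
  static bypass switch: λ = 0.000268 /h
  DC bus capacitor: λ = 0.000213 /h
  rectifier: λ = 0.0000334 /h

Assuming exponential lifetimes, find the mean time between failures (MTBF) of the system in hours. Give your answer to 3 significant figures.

1730

Series of exponential components: λ_sys = Σ λ_i
λ_sys = 0.0000620 + 0.000268 + 0.000213 + 0.0000334 = 5.7640e-04 /h
MTBF = 1 / λ_sys = 1730 h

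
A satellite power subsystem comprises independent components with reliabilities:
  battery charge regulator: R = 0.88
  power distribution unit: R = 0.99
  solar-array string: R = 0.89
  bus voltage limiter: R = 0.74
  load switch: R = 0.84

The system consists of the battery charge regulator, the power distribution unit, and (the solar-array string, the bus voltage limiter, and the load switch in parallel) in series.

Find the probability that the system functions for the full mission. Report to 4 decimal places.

Parallel (solar-array string, bus voltage limiter, and load switch): 1 − (1 − 0.890000)(1 − 0.740000)(1 − 0.840000) = 0.995424
Series (battery charge regulator, power distribution unit, and [0.995424]): 0.880000 × 0.990000 × 0.995424 = 0.8672

0.8672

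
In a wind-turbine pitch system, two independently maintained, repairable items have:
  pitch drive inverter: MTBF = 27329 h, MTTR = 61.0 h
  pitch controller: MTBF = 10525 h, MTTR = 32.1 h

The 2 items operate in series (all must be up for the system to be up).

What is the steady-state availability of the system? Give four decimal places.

A(pitch drive inverter) = MTBF/(MTBF+MTTR) = 27329/(27329+61.0) = 0.997773
A(pitch controller) = MTBF/(MTBF+MTTR) = 10525/(10525+32.1) = 0.996959
Series availability: 0.997773 × 0.996959 = 0.9947

0.9947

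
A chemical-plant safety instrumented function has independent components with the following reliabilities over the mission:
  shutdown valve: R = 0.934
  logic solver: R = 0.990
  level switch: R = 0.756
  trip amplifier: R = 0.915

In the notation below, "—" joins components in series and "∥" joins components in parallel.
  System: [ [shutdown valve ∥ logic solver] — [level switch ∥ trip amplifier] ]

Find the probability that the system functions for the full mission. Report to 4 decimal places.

0.9786

Parallel (shutdown valve and logic solver): 1 − (1 − 0.934000)(1 − 0.990000) = 0.999340
Parallel (level switch and trip amplifier): 1 − (1 − 0.756000)(1 − 0.915000) = 0.979260
Series ([0.999340] and [0.979260]): 0.999340 × 0.979260 = 0.9786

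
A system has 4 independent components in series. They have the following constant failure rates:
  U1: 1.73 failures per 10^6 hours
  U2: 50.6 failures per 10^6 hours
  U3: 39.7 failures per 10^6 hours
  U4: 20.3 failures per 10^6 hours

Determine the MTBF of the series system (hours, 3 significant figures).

Series of exponential components: λ_sys = Σ λ_i
λ_sys = 0.00000173 + 0.0000506 + 0.0000397 + 0.0000203 = 1.1233e-04 /h
MTBF = 1 / λ_sys = 8900 h

8900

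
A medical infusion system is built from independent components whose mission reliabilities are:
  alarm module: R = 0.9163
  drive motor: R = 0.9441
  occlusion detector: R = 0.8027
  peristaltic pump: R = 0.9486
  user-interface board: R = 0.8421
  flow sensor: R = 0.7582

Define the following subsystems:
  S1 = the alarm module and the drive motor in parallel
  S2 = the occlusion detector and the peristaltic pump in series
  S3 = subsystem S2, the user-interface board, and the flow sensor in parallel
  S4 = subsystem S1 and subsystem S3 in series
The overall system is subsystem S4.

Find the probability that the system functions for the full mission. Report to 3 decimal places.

0.986

Parallel (alarm module and drive motor): 1 − (1 − 0.91630)(1 − 0.94410) = 0.99532
Series (occlusion detector and peristaltic pump): 0.80270 × 0.94860 = 0.76144
Parallel ([0.76144], user-interface board, and flow sensor): 1 − (1 − 0.76144)(1 − 0.84210)(1 − 0.75820) = 0.99089
Series ([0.99532] and [0.99089]): 0.99532 × 0.99089 = 0.986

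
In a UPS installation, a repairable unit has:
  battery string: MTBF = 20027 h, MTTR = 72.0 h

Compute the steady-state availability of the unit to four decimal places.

0.9964

A(battery string) = MTBF/(MTBF+MTTR) = 20027/(20027+72.0) = 0.9964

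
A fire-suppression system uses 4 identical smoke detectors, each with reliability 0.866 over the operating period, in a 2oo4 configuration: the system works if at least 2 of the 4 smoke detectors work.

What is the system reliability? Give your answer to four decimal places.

0.9913

R = Σ_{i=2}^{4} C(4,i) p^i (1−p)^{4−i} with p = 0.866
C(4,2)·0.866^2·0.134^2 = 0.080797
C(4,3)·0.866^3·0.134^1 = 0.348112
C(4,4)·0.866^4·0.134^0 = 0.562434
Sum = 0.9913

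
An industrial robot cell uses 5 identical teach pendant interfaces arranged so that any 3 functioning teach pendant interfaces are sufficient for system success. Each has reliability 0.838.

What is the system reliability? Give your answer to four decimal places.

R = Σ_{i=3}^{5} C(5,i) p^i (1−p)^{5−i} with p = 0.838
C(5,3)·0.838^3·0.162^2 = 0.154441
C(5,4)·0.838^4·0.162^1 = 0.399449
C(5,5)·0.838^5·0.162^0 = 0.413257
Sum = 0.9671

0.9671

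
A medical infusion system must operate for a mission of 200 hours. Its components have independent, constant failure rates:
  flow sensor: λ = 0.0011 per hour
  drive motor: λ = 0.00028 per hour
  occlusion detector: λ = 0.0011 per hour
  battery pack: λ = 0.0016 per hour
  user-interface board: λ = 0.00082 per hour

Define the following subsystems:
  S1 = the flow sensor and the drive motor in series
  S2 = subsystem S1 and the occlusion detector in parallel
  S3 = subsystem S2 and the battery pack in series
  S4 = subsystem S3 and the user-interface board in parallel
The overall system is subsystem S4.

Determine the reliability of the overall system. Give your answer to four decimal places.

0.9533

R(flow sensor) = exp(−0.0011 × 200) = 0.802519
R(drive motor) = exp(−0.00028 × 200) = 0.945539
R(occlusion detector) = exp(−0.0011 × 200) = 0.802519
R(battery pack) = exp(−0.0016 × 200) = 0.726149
R(user-interface board) = exp(−0.00082 × 200) = 0.848742
Series (flow sensor and drive motor): 0.802519 × 0.945539 = 0.758813
Parallel ([0.758813] and occlusion detector): 1 − (1 − 0.758813)(1 − 0.802519) = 0.952370
Series ([0.952370] and battery pack): 0.952370 × 0.726149 = 0.691563
Parallel ([0.691563] and user-interface board): 1 − (1 − 0.691563)(1 − 0.848742) = 0.9533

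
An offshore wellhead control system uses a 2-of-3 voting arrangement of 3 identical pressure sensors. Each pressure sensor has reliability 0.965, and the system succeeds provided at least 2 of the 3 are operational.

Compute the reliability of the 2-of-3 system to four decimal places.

0.9964

R = Σ_{i=2}^{3} C(3,i) p^i (1−p)^{3−i} with p = 0.965
C(3,2)·0.965^2·0.035^1 = 0.097779
C(3,3)·0.965^3·0.035^0 = 0.898632
Sum = 0.9964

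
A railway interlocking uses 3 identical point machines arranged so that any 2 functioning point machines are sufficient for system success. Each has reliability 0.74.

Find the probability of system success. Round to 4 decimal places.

R = Σ_{i=2}^{3} C(3,i) p^i (1−p)^{3−i} with p = 0.74
C(3,2)·0.74^2·0.26^1 = 0.427128
C(3,3)·0.74^3·0.26^0 = 0.405224
Sum = 0.8324

0.8324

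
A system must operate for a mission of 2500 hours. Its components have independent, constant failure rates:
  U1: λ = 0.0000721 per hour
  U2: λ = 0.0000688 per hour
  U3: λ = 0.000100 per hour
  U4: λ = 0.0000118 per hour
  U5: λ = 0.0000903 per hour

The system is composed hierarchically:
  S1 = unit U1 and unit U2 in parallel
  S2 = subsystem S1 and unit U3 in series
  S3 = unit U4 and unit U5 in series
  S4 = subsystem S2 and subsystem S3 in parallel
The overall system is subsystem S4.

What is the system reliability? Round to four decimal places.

R(U1) = exp(−0.0000721 × 2500) = 0.835061
R(U2) = exp(−0.0000688 × 2500) = 0.841979
R(U3) = exp(−0.000100 × 2500) = 0.778801
R(U4) = exp(−0.0000118 × 2500) = 0.970931
R(U5) = exp(−0.0000903 × 2500) = 0.797918
Parallel (U1 and U2): 1 − (1 − 0.835061)(1 − 0.841979) = 0.973936
Series ([0.973936] and U3): 0.973936 × 0.778801 = 0.758502
Series (U4 and U5): 0.970931 × 0.797918 = 0.774723
Parallel ([0.758502] and [0.774723]): 1 − (1 − 0.758502)(1 − 0.774723) = 0.9456

0.9456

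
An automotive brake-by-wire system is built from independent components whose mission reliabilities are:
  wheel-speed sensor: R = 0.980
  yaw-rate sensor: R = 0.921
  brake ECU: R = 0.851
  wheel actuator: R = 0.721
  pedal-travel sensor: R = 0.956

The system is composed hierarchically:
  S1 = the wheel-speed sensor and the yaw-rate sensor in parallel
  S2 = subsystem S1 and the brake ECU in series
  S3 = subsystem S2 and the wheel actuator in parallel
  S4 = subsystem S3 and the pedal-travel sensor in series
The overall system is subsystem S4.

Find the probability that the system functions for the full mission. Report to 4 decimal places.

0.9159

Parallel (wheel-speed sensor and yaw-rate sensor): 1 − (1 − 0.980000)(1 − 0.921000) = 0.998420
Series ([0.998420] and brake ECU): 0.998420 × 0.851000 = 0.849655
Parallel ([0.849655] and wheel actuator): 1 − (1 − 0.849655)(1 − 0.721000) = 0.958054
Series ([0.958054] and pedal-travel sensor): 0.958054 × 0.956000 = 0.9159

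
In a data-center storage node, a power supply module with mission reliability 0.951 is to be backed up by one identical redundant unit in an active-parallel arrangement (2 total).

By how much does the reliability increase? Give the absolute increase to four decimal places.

0.0466

R_before = 0.951
R_after = 1 − (1 − 0.951)^2 = 0.9976
ΔR = 0.9976 − 0.951 = 0.0466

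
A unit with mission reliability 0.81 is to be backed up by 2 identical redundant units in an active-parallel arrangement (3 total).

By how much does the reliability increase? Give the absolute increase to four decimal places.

R_before = 0.81
R_after = 1 − (1 − 0.81)^3 = 0.9931
ΔR = 0.9931 − 0.81 = 0.1831

0.1831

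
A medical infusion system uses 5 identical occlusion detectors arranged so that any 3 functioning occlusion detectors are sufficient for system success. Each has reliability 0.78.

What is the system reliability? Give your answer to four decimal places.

0.9256

R = Σ_{i=3}^{5} C(5,i) p^i (1−p)^{5−i} with p = 0.78
C(5,3)·0.78^3·0.22^2 = 0.229683
C(5,4)·0.78^4·0.22^1 = 0.407166
C(5,5)·0.78^5·0.22^0 = 0.288717
Sum = 0.9256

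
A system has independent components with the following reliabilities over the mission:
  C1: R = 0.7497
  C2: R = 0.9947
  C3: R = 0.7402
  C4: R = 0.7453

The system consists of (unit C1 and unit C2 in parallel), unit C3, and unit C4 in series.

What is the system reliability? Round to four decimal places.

0.5509

Parallel (C1 and C2): 1 − (1 − 0.749700)(1 − 0.994700) = 0.998673
Series ([0.998673], C3, and C4): 0.998673 × 0.740200 × 0.745300 = 0.5509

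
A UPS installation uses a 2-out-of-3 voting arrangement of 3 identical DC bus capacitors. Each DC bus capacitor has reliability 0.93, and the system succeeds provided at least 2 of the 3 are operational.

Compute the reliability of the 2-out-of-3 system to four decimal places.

0.9860

R = Σ_{i=2}^{3} C(3,i) p^i (1−p)^{3−i} with p = 0.93
C(3,2)·0.93^2·0.07^1 = 0.181629
C(3,3)·0.93^3·0.07^0 = 0.804357
Sum = 0.9860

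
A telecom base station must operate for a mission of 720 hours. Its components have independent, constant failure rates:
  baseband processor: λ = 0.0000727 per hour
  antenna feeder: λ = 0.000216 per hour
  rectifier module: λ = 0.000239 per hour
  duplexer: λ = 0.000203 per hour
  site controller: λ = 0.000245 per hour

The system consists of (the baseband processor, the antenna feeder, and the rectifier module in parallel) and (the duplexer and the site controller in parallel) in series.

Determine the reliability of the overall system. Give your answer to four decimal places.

0.9769

R(baseband processor) = exp(−0.0000727 × 720) = 0.949002
R(antenna feeder) = exp(−0.000216 × 720) = 0.855970
R(rectifier module) = exp(−0.000239 × 720) = 0.841912
R(duplexer) = exp(−0.000203 × 720) = 0.864019
R(site controller) = exp(−0.000245 × 720) = 0.838283
Parallel (baseband processor, antenna feeder, and rectifier module): 1 − (1 − 0.949002)(1 − 0.855970)(1 − 0.841912) = 0.998839
Parallel (duplexer and site controller): 1 − (1 − 0.864019)(1 − 0.838283) = 0.978010
Series ([0.998839] and [0.978010]): 0.998839 × 0.978010 = 0.9769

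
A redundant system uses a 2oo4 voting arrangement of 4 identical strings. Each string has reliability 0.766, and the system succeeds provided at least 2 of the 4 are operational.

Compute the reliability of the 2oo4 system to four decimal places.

R = Σ_{i=2}^{4} C(4,i) p^i (1−p)^{4−i} with p = 0.766
C(4,2)·0.766^2·0.234^2 = 0.192770
C(4,3)·0.766^3·0.234^1 = 0.420690
C(4,4)·0.766^4·0.234^0 = 0.344283
Sum = 0.9577

0.9577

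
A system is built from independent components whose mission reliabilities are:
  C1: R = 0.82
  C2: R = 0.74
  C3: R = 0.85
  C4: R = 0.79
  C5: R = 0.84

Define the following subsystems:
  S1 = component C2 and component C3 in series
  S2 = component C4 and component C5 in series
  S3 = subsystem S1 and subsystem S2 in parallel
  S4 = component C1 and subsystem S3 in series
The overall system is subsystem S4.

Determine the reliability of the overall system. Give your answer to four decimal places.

Series (C2 and C3): 0.740000 × 0.850000 = 0.629000
Series (C4 and C5): 0.790000 × 0.840000 = 0.663600
Parallel ([0.629000] and [0.663600]): 1 − (1 − 0.629000)(1 − 0.663600) = 0.875196
Series (C1 and [0.875196]): 0.820000 × 0.875196 = 0.7177

0.7177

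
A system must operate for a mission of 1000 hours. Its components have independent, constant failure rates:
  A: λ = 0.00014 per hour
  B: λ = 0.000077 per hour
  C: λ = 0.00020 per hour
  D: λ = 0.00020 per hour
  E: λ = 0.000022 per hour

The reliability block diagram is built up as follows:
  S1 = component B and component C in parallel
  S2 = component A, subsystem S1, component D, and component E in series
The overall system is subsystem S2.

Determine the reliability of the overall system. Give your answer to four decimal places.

0.6869

R(A) = exp(−0.00014 × 1000) = 0.869358
R(B) = exp(−0.000077 × 1000) = 0.925890
R(C) = exp(−0.00020 × 1000) = 0.818731
R(D) = exp(−0.00020 × 1000) = 0.818731
R(E) = exp(−0.000022 × 1000) = 0.978240
Parallel (B and C): 1 − (1 − 0.925890)(1 − 0.818731) = 0.986566
Series (A, [0.986566], D, and E): 0.869358 × 0.986566 × 0.818731 × 0.978240 = 0.6869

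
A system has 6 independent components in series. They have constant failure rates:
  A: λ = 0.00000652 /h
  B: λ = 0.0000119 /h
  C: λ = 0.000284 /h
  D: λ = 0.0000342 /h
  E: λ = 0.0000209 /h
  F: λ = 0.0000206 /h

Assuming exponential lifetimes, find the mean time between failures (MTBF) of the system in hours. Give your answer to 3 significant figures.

Series of exponential components: λ_sys = Σ λ_i
λ_sys = 0.00000652 + 0.0000119 + 0.000284 + 0.0000342 + 0.0000209 + 0.0000206 = 3.7812e-04 /h
MTBF = 1 / λ_sys = 2640 h

2640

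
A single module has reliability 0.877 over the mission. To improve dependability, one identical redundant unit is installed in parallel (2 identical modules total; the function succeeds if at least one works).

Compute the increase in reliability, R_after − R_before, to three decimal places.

R_before = 0.877
R_after = 1 − (1 − 0.877)^2 = 0.985
ΔR = 0.985 − 0.877 = 0.108

0.108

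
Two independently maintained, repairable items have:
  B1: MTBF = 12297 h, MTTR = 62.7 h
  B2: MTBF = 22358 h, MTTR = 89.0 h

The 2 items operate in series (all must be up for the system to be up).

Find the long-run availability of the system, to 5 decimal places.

A(B1) = MTBF/(MTBF+MTTR) = 12297/(12297+62.7) = 0.994927
A(B2) = MTBF/(MTBF+MTTR) = 22358/(22358+89.0) = 0.996035
Series availability: 0.994927 × 0.996035 = 0.99098

0.99098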